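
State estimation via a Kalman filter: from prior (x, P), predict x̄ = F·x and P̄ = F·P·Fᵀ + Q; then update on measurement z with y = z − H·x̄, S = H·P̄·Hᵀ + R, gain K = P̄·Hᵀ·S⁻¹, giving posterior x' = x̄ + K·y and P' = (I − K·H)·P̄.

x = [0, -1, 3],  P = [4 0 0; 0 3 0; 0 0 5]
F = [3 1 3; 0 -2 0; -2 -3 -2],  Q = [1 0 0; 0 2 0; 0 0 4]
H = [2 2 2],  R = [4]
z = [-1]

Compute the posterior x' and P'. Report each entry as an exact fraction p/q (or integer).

x' = [80/13, -1, -72/13]
P' = [5269/65 -62/5 -4447/65; -62/5 18/5 46/5; -4447/65 46/5 3871/65]

x̄ = F·x = [8, 2, -3]
P̄ = F·P·Fᵀ + Q = [85 -6 -63; -6 14 18; -63 18 67]
y = z − H·x̄ = [-15]
S = H·P̄·Hᵀ + R = [260]
K = P̄·Hᵀ·S⁻¹ = [8/65; 1/5; 11/65]
x' = x̄ + K·y = [80/13, -1, -72/13]
P' = (I − K·H)·P̄ = [5269/65 -62/5 -4447/65; -62/5 18/5 46/5; -4447/65 46/5 3871/65]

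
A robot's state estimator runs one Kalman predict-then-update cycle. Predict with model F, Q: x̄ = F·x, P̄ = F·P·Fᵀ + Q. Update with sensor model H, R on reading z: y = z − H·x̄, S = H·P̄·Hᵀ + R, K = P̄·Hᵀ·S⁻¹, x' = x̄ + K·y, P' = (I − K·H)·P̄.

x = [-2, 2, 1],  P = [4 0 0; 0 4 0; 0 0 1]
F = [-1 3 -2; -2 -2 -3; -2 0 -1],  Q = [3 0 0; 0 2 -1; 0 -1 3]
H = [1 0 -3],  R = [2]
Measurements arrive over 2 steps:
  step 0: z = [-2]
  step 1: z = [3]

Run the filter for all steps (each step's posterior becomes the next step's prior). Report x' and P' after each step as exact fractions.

step 0: x' = [1031/169, -571/169, 457/169], P' = [7654/169 -602/169 2540/169; -602/169 3171/169 -158/169; 2540/169 -158/169 880/169]
step 1: x' = [-4117226/232569, -553379/232569, -1607239/232569], P' = [64566284/232569 -3982774/232569 21552544/232569; -3982774/232569 4413677/232569 -1241252/232569; 21552544/232569 -1241252/232569 7245938/232569]

step 0: x̄ = F·x = [6, -3, 3]
step 0: P̄ = F·P·Fᵀ + Q = [47 -10 10; -10 43 18; 10 18 20]
step 0: y = z − H·x̄ = [1]
step 0: S = H·P̄·Hᵀ + R = [169]
step 0: K = P̄·Hᵀ·S⁻¹ = [17/169; -64/169; -50/169]
step 0: x' = x̄ + K·y = [1031/169, -571/169, 457/169]
step 0: P' = (I − K·H)·P̄ = [7654/169 -602/169 2540/169; -602/169 3171/169 -158/169; 2540/169 -158/169 880/169]
step 1: x̄ = F·x = [-3658/169, -2291/169, -2519/169]
step 1: P̄ = F·P·Fᵀ + Q = [55888/169 22540/169 33854/169; 22540/169 75326/169 50683/169; 33854/169 50683/169 42163/169]
step 1: y = z − H·x̄ = [-3392/169]
step 1: S = H·P̄·Hᵀ + R = [232569/169]
step 1: K = P̄·Hᵀ·S⁻¹ = [-45674/232569; -129509/232569; -92635/232569]
step 1: x' = x̄ + K·y = [-4117226/232569, -553379/232569, -1607239/232569]
step 1: P' = (I − K·H)·P̄ = [64566284/232569 -3982774/232569 21552544/232569; -3982774/232569 4413677/232569 -1241252/232569; 21552544/232569 -1241252/232569 7245938/232569]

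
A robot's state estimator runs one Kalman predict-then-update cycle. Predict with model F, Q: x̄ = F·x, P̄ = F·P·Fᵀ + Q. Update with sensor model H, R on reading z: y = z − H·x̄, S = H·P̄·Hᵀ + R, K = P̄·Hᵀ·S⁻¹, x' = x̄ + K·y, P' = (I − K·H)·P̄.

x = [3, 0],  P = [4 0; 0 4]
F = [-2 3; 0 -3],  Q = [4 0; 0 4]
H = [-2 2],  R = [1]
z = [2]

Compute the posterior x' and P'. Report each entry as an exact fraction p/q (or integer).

x' = [-2198/673, -1520/673]
P' = [3832/673 3740/673; 3740/673 3816/673]

x̄ = F·x = [-6, 0]
P̄ = F·P·Fᵀ + Q = [56 -36; -36 40]
y = z − H·x̄ = [-10]
S = H·P̄·Hᵀ + R = [673]
K = P̄·Hᵀ·S⁻¹ = [-184/673; 152/673]
x' = x̄ + K·y = [-2198/673, -1520/673]
P' = (I − K·H)·P̄ = [3832/673 3740/673; 3740/673 3816/673]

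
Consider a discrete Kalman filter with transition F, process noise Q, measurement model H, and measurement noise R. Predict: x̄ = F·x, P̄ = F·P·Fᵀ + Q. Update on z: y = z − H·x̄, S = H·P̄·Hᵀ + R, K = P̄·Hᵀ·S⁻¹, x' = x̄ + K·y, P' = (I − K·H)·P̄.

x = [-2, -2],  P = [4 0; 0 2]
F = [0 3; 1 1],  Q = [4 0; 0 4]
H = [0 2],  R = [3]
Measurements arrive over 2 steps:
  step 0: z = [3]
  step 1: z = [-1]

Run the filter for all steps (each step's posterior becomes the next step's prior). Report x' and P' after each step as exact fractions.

step 0: x' = [-126/43, 48/43], P' = [802/43 18/43; 18/43 30/43]
step 1: x' = [15120/4289, -2314/4289], P' = [42158/4289 432/4289; 432/4289 3120/4289]

step 0: x̄ = F·x = [-6, -4]
step 0: P̄ = F·P·Fᵀ + Q = [22 6; 6 10]
step 0: y = z − H·x̄ = [11]
step 0: S = H·P̄·Hᵀ + R = [43]
step 0: K = P̄·Hᵀ·S⁻¹ = [12/43; 20/43]
step 0: x' = x̄ + K·y = [-126/43, 48/43]
step 0: P' = (I − K·H)·P̄ = [802/43 18/43; 18/43 30/43]
step 1: x̄ = F·x = [144/43, -78/43]
step 1: P̄ = F·P·Fᵀ + Q = [442/43 144/43; 144/43 1040/43]
step 1: y = z − H·x̄ = [113/43]
step 1: S = H·P̄·Hᵀ + R = [4289/43]
step 1: K = P̄·Hᵀ·S⁻¹ = [288/4289; 2080/4289]
step 1: x' = x̄ + K·y = [15120/4289, -2314/4289]
step 1: P' = (I − K·H)·P̄ = [42158/4289 432/4289; 432/4289 3120/4289]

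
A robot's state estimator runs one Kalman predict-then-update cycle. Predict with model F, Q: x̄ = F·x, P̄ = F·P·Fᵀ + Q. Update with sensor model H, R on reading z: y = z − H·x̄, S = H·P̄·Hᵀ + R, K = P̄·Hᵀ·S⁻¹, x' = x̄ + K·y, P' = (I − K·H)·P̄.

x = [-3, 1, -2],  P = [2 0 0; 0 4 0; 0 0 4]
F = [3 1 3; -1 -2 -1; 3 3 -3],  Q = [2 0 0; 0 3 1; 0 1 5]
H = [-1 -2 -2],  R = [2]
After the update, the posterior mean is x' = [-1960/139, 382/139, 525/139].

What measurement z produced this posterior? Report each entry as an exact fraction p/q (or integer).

x̄ = F·x = [-14, 3, 0]
P̄ = F·P·Fᵀ + Q = [60 -26 -6; -26 25 -17; -6 -17 95]
S = H·P̄·Hᵀ + R = [278]
K = P̄·Hᵀ·S⁻¹ = [2/139; 5/139; -75/139]
x' − x̄ = [-14/139, -35/139, 525/139] = K·y
y = (KᵀK)⁻¹·Kᵀ·(x' − x̄) = [-7]
z = y + H·x̄ = [-7] + [8] = [1]

z = [1]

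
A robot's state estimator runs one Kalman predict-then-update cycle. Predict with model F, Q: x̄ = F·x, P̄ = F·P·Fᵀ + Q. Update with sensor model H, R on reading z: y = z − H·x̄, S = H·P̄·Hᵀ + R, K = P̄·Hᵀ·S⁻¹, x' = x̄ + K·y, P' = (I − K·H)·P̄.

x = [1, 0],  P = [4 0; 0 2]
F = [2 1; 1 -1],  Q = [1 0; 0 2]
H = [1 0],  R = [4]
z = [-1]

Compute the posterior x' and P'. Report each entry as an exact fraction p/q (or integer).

x' = [-11/23, 5/23]
P' = [76/23 24/23; 24/23 148/23]

x̄ = F·x = [2, 1]
P̄ = F·P·Fᵀ + Q = [19 6; 6 8]
y = z − H·x̄ = [-3]
S = H·P̄·Hᵀ + R = [23]
K = P̄·Hᵀ·S⁻¹ = [19/23; 6/23]
x' = x̄ + K·y = [-11/23, 5/23]
P' = (I − K·H)·P̄ = [76/23 24/23; 24/23 148/23]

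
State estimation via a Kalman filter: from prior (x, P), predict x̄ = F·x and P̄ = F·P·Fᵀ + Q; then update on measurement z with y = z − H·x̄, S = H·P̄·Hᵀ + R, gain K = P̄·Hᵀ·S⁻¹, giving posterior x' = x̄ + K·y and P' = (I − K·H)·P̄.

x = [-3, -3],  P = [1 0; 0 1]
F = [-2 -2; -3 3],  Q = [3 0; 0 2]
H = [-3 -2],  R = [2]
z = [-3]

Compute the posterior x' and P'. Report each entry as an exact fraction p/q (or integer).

x' = [1083/181, -1320/181]
P' = [902/181 -1320/181; -1320/181 2020/181]

x̄ = F·x = [12, 0]
P̄ = F·P·Fᵀ + Q = [11 0; 0 20]
y = z − H·x̄ = [33]
S = H·P̄·Hᵀ + R = [181]
K = P̄·Hᵀ·S⁻¹ = [-33/181; -40/181]
x' = x̄ + K·y = [1083/181, -1320/181]
P' = (I − K·H)·P̄ = [902/181 -1320/181; -1320/181 2020/181]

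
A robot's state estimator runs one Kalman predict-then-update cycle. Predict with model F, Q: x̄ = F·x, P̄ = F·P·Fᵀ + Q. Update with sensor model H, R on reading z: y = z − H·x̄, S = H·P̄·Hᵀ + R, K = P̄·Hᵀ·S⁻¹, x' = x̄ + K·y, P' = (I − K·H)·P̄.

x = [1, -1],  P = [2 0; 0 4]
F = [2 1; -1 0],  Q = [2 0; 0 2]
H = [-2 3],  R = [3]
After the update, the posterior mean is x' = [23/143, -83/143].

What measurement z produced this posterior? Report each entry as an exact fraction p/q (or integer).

z = [-2]

x̄ = F·x = [1, -1]
P̄ = F·P·Fᵀ + Q = [14 -4; -4 4]
S = H·P̄·Hᵀ + R = [143]
K = P̄·Hᵀ·S⁻¹ = [-40/143; 20/143]
x' − x̄ = [-120/143, 60/143] = K·y
y = (KᵀK)⁻¹·Kᵀ·(x' − x̄) = [3]
z = y + H·x̄ = [3] + [-5] = [-2]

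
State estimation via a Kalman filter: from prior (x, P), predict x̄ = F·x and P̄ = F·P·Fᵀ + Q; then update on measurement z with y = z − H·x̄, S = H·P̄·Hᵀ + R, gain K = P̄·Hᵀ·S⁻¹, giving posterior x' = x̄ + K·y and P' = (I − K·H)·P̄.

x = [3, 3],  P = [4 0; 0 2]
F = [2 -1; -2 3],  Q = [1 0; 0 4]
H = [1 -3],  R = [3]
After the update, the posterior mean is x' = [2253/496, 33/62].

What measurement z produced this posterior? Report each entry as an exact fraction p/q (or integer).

x̄ = F·x = [3, 3]
P̄ = F·P·Fᵀ + Q = [19 -22; -22 38]
S = H·P̄·Hᵀ + R = [496]
K = P̄·Hᵀ·S⁻¹ = [85/496; -17/62]
x' − x̄ = [765/496, -153/62] = K·y
y = (KᵀK)⁻¹·Kᵀ·(x' − x̄) = [9]
z = y + H·x̄ = [9] + [-6] = [3]

z = [3]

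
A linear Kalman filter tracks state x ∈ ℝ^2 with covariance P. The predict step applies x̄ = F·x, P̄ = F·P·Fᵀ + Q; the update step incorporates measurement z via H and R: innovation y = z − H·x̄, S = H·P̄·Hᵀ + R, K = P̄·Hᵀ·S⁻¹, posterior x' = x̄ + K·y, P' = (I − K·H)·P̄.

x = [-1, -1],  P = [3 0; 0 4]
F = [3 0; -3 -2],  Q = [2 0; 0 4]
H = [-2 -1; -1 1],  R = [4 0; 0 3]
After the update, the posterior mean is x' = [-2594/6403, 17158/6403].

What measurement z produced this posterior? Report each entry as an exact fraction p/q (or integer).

z = [-2, 3]

x̄ = F·x = [-3, 5]
P̄ = F·P·Fᵀ + Q = [29 -27; -27 47]
S = H·P̄·Hᵀ + R = [59 38; 38 133]
K = P̄·Hᵀ·S⁻¹ = [-105/337 -2126/6403; -99/337 4100/6403]
x' − x̄ = [16615/6403, -14857/6403] = K·y
y = (KᵀK)⁻¹·Kᵀ·(x' − x̄) = [-3, -5]
z = y + H·x̄ = [-3, -5] + [1, 8] = [-2, 3]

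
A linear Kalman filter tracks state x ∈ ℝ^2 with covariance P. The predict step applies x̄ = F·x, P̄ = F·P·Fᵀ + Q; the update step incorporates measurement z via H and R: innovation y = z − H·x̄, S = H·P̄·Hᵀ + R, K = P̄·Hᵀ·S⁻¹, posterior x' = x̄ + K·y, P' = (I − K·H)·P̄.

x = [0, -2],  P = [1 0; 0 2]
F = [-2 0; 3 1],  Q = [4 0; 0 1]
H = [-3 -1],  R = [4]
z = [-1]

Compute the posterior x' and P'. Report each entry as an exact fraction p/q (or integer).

x' = [27/26, -61/26]
P' = [23/13 -51/13; -51/13 147/13]

x̄ = F·x = [0, -2]
P̄ = F·P·Fᵀ + Q = [8 -6; -6 12]
y = z − H·x̄ = [-3]
S = H·P̄·Hᵀ + R = [52]
K = P̄·Hᵀ·S⁻¹ = [-9/26; 3/26]
x' = x̄ + K·y = [27/26, -61/26]
P' = (I − K·H)·P̄ = [23/13 -51/13; -51/13 147/13]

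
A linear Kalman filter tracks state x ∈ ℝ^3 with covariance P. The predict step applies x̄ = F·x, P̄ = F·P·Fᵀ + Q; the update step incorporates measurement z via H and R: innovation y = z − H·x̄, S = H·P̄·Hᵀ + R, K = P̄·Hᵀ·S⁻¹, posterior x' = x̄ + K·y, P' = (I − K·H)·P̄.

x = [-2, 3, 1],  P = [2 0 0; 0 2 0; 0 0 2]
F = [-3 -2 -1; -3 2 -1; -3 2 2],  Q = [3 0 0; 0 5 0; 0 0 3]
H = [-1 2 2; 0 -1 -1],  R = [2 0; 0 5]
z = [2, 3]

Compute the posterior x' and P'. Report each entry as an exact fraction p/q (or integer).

x' = [-4318/789, -1525/789, 148/789]
P' = [70930/5523 23326/5523 8954/5523; 23326/5523 41758/5523 -29983/5523; 8954/5523 -29983/5523 35398/5523]

x̄ = F·x = [-1, 11, 14]
P̄ = F·P·Fᵀ + Q = [31 12 6; 12 33 22; 6 22 37]
y = z − H·x̄ = [-49, 28]
S = H·P̄·Hᵀ + R = [417 -210; -210 119]
K = P̄·Hᵀ·S⁻¹ = [-455/789 -2152/1841; 16/789 -785/1841; 134/789 -361/1841]
x' = x̄ + K·y = [-4318/789, -1525/789, 148/789]
P' = (I − K·H)·P̄ = [70930/5523 23326/5523 8954/5523; 23326/5523 41758/5523 -29983/5523; 8954/5523 -29983/5523 35398/5523]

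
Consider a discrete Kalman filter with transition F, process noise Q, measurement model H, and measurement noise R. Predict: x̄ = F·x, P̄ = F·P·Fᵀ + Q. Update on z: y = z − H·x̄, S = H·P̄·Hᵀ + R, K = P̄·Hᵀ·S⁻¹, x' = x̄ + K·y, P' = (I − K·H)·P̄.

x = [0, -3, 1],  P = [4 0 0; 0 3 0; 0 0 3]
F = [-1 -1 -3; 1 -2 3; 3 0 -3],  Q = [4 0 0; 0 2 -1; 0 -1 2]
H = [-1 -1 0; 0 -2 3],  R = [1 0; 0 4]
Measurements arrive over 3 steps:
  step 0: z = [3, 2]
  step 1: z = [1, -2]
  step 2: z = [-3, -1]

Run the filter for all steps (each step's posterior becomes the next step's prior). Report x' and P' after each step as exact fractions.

step 0: x̄ = F·x = [0, 9, -3]
step 0: P̄ = F·P·Fᵀ + Q = [38 -25 15; -25 45 -16; 15 -16 65]
step 0: y = z − H·x̄ = [12, 29]
step 0: S = H·P̄·Hᵀ + R = [34 43; 43 961]
step 0: K = P̄·Hᵀ·S⁻¹ = [-1842/3425 421/3425; -13286/30825 -3832/30825; -352/1233 307/1233]
step 0: x' = x̄ + K·y = [-1979/685, 1373/6165, 980/1233]
step 0: P' = (I − K·H)·P̄ = [66209/3425 -64367/3425 -1694/137; -64367/3425 592589/30825 15598/1233; -1694/137 15598/1233 10808/1233]
step 1: x̄ = F·x = [1738/6165, -5857/6165, -22711/2055]
step 1: P̄ = F·P·Fᵀ + Q = [2637764/30825 1034944/30825 1946272/10275; 1034944/30825 810599/30825 951212/10275; 1946272/10275 951212/10275 1635231/3425]
step 1: y = z − H·x̄ = [682/2055, 36071/1233]
step 1: S = H·P̄·Hᵀ + R = [616564/3425 -1492418/2055; -1492418/2055 4063031/1233]
step 1: K = P̄·Hᵀ·S⁻¹ = [-44229195/101389474 14176409/253473685; -5081121/9891656 -1110061/24729140; -72426823/202778948 151961931/506947370]
step 1: x' = x̄ + K·y = [3908588/2204119, -261669/107518, -5291593/2204119]
step 1: P' = (I − K·H)·P̄ = [1411993942/253473685 -63483949/12364570 -848712091/253473685; -63483949/12364570 279341401/49458280 91633719/24729140; -848712091/253473685 91633719/24729140 1454943401/506947370]
step 2: x̄ = F·x = [34660811/4408238, -1237762/2204119, 27600543/2204119]
step 2: P̄ = F·P·Fᵀ + Q = [66760943441/2027789480 3025197129/506947370 56502142989/1013894740; 3025197129/506947370 3035149172/253473685 5786989736/253473685; 56502142989/1013894740 5786989736/253473685 70077911581/506947370]
step 2: y = z − H·x̄ = [462453/107518, -87481272/2204119]
step 2: S = H·P̄·Hᵀ + R = [2860280569/49458280 -4940690827/24729140; -4940690827/24729140 518122433421/506947370]
step 2: K = P̄·Hᵀ·S⁻¹ = [-8851644408066/19456724694389 2450261479037/38913449388778; -9568835419481/19456724694389 -2045124831223/38913449388778; -6649314711530/19456724694389 5725685618836/19456724694389]
step 2: x' = x̄ + K·y = [132570708034963/38913449388778, -22996067727847/38913449388778, -12209641555290/19456724694389]
step 2: P' = (I − K·H)·P̄ = [212259026811205/38913449388778 -194555737995073/38913449388778 -63218405012333/19456724694389; -194555737995073/38913449388778 213693408834035/38913449388778 69867719723863/19456724694389; -63218405012333/19456724694389 69867719723863/19456724694389 54212727307690/19456724694389]

step 0: x' = [-1979/685, 1373/6165, 980/1233], P' = [66209/3425 -64367/3425 -1694/137; -64367/3425 592589/30825 15598/1233; -1694/137 15598/1233 10808/1233]
step 1: x' = [3908588/2204119, -261669/107518, -5291593/2204119], P' = [1411993942/253473685 -63483949/12364570 -848712091/253473685; -63483949/12364570 279341401/49458280 91633719/24729140; -848712091/253473685 91633719/24729140 1454943401/506947370]
step 2: x' = [132570708034963/38913449388778, -22996067727847/38913449388778, -12209641555290/19456724694389], P' = [212259026811205/38913449388778 -194555737995073/38913449388778 -63218405012333/19456724694389; -194555737995073/38913449388778 213693408834035/38913449388778 69867719723863/19456724694389; -63218405012333/19456724694389 69867719723863/19456724694389 54212727307690/19456724694389]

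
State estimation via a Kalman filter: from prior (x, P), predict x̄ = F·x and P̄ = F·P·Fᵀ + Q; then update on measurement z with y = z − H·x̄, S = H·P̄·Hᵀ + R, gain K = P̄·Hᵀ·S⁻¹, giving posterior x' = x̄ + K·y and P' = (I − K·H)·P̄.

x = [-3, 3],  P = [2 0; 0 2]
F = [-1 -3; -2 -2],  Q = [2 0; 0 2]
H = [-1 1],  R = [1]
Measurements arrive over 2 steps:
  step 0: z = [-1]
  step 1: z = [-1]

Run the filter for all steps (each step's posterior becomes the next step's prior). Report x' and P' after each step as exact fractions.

step 0: x̄ = F·x = [-6, 0]
step 0: P̄ = F·P·Fᵀ + Q = [22 16; 16 18]
step 0: y = z − H·x̄ = [-7]
step 0: S = H·P̄·Hᵀ + R = [9]
step 0: K = P̄·Hᵀ·S⁻¹ = [-2/3; 2/9]
step 0: x' = x̄ + K·y = [-4/3, -14/9]
step 0: P' = (I − K·H)·P̄ = [18 52/3; 52/3 158/9]
step 1: x̄ = F·x = [6, 52/9]
step 1: P̄ = F·P·Fᵀ + Q = [282 280; 280 2546/9]
step 1: y = z − H·x̄ = [-7/9]
step 1: S = H·P̄·Hᵀ + R = [53/9]
step 1: K = P̄·Hᵀ·S⁻¹ = [-18/53; 26/53]
step 1: x' = x̄ + K·y = [332/53, 286/53]
step 1: P' = (I − K·H)·P̄ = [14910/53 14892/53; 14892/53 14918/53]

step 0: x' = [-4/3, -14/9], P' = [18 52/3; 52/3 158/9]
step 1: x' = [332/53, 286/53], P' = [14910/53 14892/53; 14892/53 14918/53]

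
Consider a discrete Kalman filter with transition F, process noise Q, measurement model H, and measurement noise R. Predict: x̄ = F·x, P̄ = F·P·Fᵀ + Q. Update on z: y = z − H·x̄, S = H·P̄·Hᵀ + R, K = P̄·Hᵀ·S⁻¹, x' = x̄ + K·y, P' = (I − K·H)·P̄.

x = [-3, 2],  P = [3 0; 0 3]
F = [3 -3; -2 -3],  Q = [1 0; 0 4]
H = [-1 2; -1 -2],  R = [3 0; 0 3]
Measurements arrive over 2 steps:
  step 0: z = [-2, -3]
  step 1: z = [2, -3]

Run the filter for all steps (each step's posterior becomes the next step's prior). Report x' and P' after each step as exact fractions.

step 0: x̄ = F·x = [-15, 0]
step 0: P̄ = F·P·Fᵀ + Q = [55 9; 9 43]
step 0: y = z − H·x̄ = [-17, -18]
step 0: S = H·P̄·Hᵀ + R = [194 -117; -117 266]
step 0: K = P̄·Hᵀ·S⁻¹ = [-18383/37915 -18491/37915; 9367/37915 -9421/37915]
step 0: x' = x̄ + K·y = [76624/37915, 10339/37915]
step 0: P' = (I − K·H)·P̄ = [55311/37915 81/37915; 81/37915 14091/37915]
step 1: x̄ = F·x = [39771/7583, -36853/7583]
step 1: P̄ = F·P·Fᵀ + Q = [132215/7583 -41058/7583; -41058/7583 100139/7583]
step 1: y = z − H·x̄ = [128643/7583, -56684/7583]
step 1: S = H·P̄·Hᵀ + R = [719752/7583 -268341/7583; -268341/7583 391288/7583]
step 1: K = P̄·Hᵀ·S⁻¹ = [-12832489/27643865 -12339793/27643865; 6818756/27643865 -6572408/27643865]
step 1: x' = x̄ + K·y = [3905660/5528773, 6091949/5528773]
step 1: P' = (I − K·H)·P̄ = [37758423/27643865 -369522/27643865; -369522/27643865 10043373/27643865]

step 0: x' = [76624/37915, 10339/37915], P' = [55311/37915 81/37915; 81/37915 14091/37915]
step 1: x' = [3905660/5528773, 6091949/5528773], P' = [37758423/27643865 -369522/27643865; -369522/27643865 10043373/27643865]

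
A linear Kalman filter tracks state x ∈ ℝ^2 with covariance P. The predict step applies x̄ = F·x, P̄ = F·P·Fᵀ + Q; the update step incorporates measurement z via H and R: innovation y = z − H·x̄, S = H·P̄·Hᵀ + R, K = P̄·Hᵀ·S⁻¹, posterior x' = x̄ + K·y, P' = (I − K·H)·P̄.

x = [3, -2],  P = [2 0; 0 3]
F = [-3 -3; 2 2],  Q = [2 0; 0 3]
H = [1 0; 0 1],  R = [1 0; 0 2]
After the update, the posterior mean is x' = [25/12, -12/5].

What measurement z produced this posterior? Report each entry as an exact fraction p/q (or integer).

z = [2, -3]

x̄ = F·x = [-3, 2]
P̄ = F·P·Fᵀ + Q = [47 -30; -30 23]
S = H·P̄·Hᵀ + R = [48 -30; -30 25]
K = P̄·Hᵀ·S⁻¹ = [11/12 -1/10; -1/5 17/25]
x' − x̄ = [61/12, -22/5] = K·y
y = (KᵀK)⁻¹·Kᵀ·(x' − x̄) = [5, -5]
z = y + H·x̄ = [5, -5] + [-3, 2] = [2, -3]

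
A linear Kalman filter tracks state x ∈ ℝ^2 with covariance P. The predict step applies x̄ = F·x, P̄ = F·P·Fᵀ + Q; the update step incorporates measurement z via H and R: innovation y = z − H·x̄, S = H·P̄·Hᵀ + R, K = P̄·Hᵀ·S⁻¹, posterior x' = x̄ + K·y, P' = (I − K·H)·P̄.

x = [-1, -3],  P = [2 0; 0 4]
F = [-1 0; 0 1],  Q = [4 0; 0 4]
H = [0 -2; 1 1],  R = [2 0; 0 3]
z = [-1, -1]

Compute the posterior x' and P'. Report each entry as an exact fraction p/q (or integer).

x' = [-73/161, 29/161]
P' = [354/161 -48/161; -48/161 72/161]

x̄ = F·x = [1, -3]
P̄ = F·P·Fᵀ + Q = [6 0; 0 8]
y = z − H·x̄ = [-7, 1]
S = H·P̄·Hᵀ + R = [34 -16; -16 17]
K = P̄·Hᵀ·S⁻¹ = [48/161 102/161; -72/161 8/161]
x' = x̄ + K·y = [-73/161, 29/161]
P' = (I − K·H)·P̄ = [354/161 -48/161; -48/161 72/161]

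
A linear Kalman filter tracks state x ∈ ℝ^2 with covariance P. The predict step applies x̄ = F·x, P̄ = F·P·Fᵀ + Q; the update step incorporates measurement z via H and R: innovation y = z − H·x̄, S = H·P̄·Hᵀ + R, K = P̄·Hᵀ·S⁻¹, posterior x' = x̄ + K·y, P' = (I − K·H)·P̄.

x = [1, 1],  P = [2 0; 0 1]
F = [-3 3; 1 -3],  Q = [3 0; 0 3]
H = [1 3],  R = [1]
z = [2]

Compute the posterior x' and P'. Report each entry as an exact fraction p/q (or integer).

x' = [-120/67, 82/67]
P' = [1785/67 -600/67; -600/67 209/67]

x̄ = F·x = [0, -2]
P̄ = F·P·Fᵀ + Q = [30 -15; -15 14]
y = z − H·x̄ = [8]
S = H·P̄·Hᵀ + R = [67]
K = P̄·Hᵀ·S⁻¹ = [-15/67; 27/67]
x' = x̄ + K·y = [-120/67, 82/67]
P' = (I − K·H)·P̄ = [1785/67 -600/67; -600/67 209/67]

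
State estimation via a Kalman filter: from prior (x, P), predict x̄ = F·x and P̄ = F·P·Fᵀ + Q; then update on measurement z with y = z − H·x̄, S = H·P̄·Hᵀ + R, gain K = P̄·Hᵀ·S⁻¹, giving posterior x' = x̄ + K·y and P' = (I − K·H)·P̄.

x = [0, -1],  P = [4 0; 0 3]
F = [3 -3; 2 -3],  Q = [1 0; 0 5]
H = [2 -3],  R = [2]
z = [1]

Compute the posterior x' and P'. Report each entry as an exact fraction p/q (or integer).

x̄ = F·x = [3, 3]
P̄ = F·P·Fᵀ + Q = [64 51; 51 48]
y = z − H·x̄ = [4]
S = H·P̄·Hᵀ + R = [78]
K = P̄·Hᵀ·S⁻¹ = [-25/78; -7/13]
x' = x̄ + K·y = [67/39, 11/13]
P' = (I − K·H)·P̄ = [4367/78 488/13; 488/13 330/13]

x' = [67/39, 11/13]
P' = [4367/78 488/13; 488/13 330/13]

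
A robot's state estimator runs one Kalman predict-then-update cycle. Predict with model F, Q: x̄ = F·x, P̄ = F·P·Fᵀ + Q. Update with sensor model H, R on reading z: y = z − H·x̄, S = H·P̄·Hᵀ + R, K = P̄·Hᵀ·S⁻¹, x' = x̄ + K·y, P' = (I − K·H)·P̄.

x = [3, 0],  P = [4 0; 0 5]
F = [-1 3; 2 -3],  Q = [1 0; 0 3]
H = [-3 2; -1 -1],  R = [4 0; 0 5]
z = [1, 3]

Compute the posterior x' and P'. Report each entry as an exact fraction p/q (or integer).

x̄ = F·x = [-3, 6]
P̄ = F·P·Fᵀ + Q = [50 -53; -53 64]
y = z − H·x̄ = [-20, 6]
S = H·P̄·Hᵀ + R = [1346 -31; -31 13]
K = P̄·Hᵀ·S⁻¹ = [-3235/16537 -3898/16537; 3390/16537 -5909/16537]
x' = x̄ + K·y = [-8299/16537, -4032/16537]
P' = (I − K·H)·P̄ = [10384/16537 9106/16537; 9106/16537 20439/16537]

x' = [-8299/16537, -4032/16537]
P' = [10384/16537 9106/16537; 9106/16537 20439/16537]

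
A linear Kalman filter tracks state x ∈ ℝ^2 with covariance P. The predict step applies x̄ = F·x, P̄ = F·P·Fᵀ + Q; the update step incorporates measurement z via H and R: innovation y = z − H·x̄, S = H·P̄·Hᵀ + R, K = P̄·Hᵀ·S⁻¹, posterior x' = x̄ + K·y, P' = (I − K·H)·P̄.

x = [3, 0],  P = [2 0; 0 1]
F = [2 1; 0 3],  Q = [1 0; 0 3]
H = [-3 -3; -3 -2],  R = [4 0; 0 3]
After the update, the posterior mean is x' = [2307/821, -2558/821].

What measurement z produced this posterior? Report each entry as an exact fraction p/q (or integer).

z = [1, -2]

x̄ = F·x = [6, 0]
P̄ = F·P·Fᵀ + Q = [10 3; 3 12]
S = H·P̄·Hᵀ + R = [256 207; 207 177]
K = P̄·Hᵀ·S⁻¹ = [183/821 -381/821; -378/821 289/821]
x' − x̄ = [-2619/821, -2558/821] = K·y
y = (KᵀK)⁻¹·Kᵀ·(x' − x̄) = [19, 16]
z = y + H·x̄ = [19, 16] + [-18, -18] = [1, -2]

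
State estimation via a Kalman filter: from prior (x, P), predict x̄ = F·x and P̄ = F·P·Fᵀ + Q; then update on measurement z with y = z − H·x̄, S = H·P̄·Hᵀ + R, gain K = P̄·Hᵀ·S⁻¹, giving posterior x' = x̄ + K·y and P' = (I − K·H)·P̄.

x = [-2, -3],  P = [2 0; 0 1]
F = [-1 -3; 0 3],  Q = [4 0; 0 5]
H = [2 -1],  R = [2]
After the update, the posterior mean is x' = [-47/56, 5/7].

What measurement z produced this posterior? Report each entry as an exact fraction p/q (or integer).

z = [-3]

x̄ = F·x = [11, -9]
P̄ = F·P·Fᵀ + Q = [15 -9; -9 14]
S = H·P̄·Hᵀ + R = [112]
K = P̄·Hᵀ·S⁻¹ = [39/112; -2/7]
x' − x̄ = [-663/56, 68/7] = K·y
y = (KᵀK)⁻¹·Kᵀ·(x' − x̄) = [-34]
z = y + H·x̄ = [-34] + [31] = [-3]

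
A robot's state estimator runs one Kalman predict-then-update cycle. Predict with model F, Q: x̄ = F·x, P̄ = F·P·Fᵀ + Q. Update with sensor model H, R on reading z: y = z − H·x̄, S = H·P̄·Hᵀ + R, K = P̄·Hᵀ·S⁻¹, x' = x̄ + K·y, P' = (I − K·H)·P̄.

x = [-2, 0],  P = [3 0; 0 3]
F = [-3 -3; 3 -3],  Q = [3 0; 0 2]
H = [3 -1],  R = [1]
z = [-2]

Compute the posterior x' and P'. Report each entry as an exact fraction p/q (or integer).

x̄ = F·x = [6, -6]
P̄ = F·P·Fᵀ + Q = [57 0; 0 56]
y = z − H·x̄ = [-26]
S = H·P̄·Hᵀ + R = [570]
K = P̄·Hᵀ·S⁻¹ = [3/10; -28/285]
x' = x̄ + K·y = [-9/5, -982/285]
P' = (I − K·H)·P̄ = [57/10 84/5; 84/5 14392/285]

x' = [-9/5, -982/285]
P' = [57/10 84/5; 84/5 14392/285]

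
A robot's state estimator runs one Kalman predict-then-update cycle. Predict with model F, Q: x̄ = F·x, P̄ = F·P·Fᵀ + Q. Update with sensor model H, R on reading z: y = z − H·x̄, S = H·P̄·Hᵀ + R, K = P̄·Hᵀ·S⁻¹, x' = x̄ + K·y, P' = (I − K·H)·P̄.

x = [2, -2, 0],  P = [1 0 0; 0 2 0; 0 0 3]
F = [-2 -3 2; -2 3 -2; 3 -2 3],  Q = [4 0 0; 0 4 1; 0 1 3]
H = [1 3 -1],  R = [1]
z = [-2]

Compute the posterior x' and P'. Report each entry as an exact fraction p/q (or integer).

x' = [-718/217, 44/217, -134/217]
P' = [6198/217 -1706/217 1112/217; -1706/217 1363/434 277/217; 1112/217 277/217 2007/217]

x̄ = F·x = [2, -10, 10]
P̄ = F·P·Fᵀ + Q = [38 -26 24; -26 38 -35; 24 -35 47]
y = z − H·x̄ = [36]
S = H·P̄·Hᵀ + R = [434]
K = P̄·Hᵀ·S⁻¹ = [-32/217; 123/434; -64/217]
x' = x̄ + K·y = [-718/217, 44/217, -134/217]
P' = (I − K·H)·P̄ = [6198/217 -1706/217 1112/217; -1706/217 1363/434 277/217; 1112/217 277/217 2007/217]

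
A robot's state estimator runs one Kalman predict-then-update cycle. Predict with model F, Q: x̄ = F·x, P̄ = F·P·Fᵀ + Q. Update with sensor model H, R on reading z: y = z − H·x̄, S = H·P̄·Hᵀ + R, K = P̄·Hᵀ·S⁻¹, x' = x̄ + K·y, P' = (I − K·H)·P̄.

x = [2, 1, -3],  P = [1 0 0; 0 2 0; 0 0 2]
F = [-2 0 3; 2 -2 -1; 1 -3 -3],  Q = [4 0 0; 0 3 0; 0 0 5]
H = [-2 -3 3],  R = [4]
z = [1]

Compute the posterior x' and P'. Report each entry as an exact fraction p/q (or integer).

x̄ = F·x = [-13, 5, 8]
P̄ = F·P·Fᵀ + Q = [26 -10 -20; -10 17 20; -20 20 42]
y = z − H·x̄ = [-34]
S = H·P̄·Hᵀ + R = [399]
K = P̄·Hᵀ·S⁻¹ = [-82/399; 29/399; 106/399]
x' = x̄ + K·y = [-2399/399, 1009/399, -412/399]
P' = (I − K·H)·P̄ = [3650/399 -1612/399 712/399; -1612/399 5942/399 4906/399; 712/399 4906/399 5522/399]

x' = [-2399/399, 1009/399, -412/399]
P' = [3650/399 -1612/399 712/399; -1612/399 5942/399 4906/399; 712/399 4906/399 5522/399]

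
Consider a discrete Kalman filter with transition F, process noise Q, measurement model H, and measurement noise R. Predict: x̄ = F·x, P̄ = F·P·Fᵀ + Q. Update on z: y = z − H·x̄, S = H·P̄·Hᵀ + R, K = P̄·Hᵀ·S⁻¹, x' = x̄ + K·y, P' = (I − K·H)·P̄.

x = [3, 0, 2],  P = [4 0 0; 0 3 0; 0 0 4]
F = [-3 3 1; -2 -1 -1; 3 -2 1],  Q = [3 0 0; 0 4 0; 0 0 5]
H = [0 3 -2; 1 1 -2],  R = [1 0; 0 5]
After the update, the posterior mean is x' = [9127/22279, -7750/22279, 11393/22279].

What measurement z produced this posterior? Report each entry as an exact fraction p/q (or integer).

z = [-2, -1]

x̄ = F·x = [-7, -8, 11]
P̄ = F·P·Fᵀ + Q = [70 11 -50; 11 27 -22; -50 -22 57]
S = H·P̄·Hᵀ + R = [736 618; 618 640]
K = P̄·Hᵀ·S⁻¹ = [-13369/44558 25511/44558; 7331/22279 -8449/44558; -63/22279 -6414/22279]
x' − x̄ = [165080/22279, 170482/22279, -233676/22279] = K·y
y = (KᵀK)⁻¹·Kᵀ·(x' − x̄) = [44, 36]
z = y + H·x̄ = [44, 36] + [-46, -37] = [-2, -1]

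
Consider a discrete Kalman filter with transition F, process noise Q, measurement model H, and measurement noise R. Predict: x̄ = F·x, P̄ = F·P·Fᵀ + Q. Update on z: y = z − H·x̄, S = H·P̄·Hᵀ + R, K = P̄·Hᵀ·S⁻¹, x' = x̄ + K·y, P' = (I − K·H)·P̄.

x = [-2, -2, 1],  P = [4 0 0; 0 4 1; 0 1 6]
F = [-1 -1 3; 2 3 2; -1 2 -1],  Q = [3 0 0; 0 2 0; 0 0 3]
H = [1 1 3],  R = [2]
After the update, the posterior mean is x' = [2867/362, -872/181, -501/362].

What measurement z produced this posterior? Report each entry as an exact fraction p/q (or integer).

x̄ = F·x = [7, -8, -3]
P̄ = F·P·Fᵀ + Q = [59 23 -15; 23 90 5; -15 5 25]
S = H·P̄·Hᵀ + R = [362]
K = P̄·Hᵀ·S⁻¹ = [37/362; 64/181; 65/362]
x' − x̄ = [333/362, 576/181, 585/362] = K·y
y = (KᵀK)⁻¹·Kᵀ·(x' − x̄) = [9]
z = y + H·x̄ = [9] + [-10] = [-1]

z = [-1]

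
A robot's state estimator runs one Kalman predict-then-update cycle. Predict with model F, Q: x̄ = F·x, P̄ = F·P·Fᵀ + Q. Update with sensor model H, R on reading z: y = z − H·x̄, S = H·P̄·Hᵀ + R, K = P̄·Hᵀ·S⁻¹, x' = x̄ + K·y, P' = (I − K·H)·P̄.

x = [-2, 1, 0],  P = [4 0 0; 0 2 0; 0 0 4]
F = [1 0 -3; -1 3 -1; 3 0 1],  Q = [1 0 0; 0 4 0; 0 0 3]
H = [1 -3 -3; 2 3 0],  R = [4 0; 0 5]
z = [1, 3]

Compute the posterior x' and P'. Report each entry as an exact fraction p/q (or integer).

x̄ = F·x = [-2, 5, -6]
P̄ = F·P·Fᵀ + Q = [41 8 0; 8 30 -16; 0 -16 43]
y = z − H·x̄ = [0, -8]
S = H·P̄·Hᵀ + R = [366 -68; -68 535]
K = P̄·Hᵀ·S⁻¹ = [16303/191186 19976/95593; -5491/95593 18242/95593; -46599/191186 -11538/95593]
x' = x̄ + K·y = [-350994/95593, 332029/95593, -481254/95593]
P' = (I − K·H)·P̄ = [3326563/191186 -1075561/95593 3238239/191186; -1075561/95593 747444/95593 -1098643/95593; 3238239/191186 -1098643/95593 3338831/191186]

x' = [-350994/95593, 332029/95593, -481254/95593]
P' = [3326563/191186 -1075561/95593 3238239/191186; -1075561/95593 747444/95593 -1098643/95593; 3238239/191186 -1098643/95593 3338831/191186]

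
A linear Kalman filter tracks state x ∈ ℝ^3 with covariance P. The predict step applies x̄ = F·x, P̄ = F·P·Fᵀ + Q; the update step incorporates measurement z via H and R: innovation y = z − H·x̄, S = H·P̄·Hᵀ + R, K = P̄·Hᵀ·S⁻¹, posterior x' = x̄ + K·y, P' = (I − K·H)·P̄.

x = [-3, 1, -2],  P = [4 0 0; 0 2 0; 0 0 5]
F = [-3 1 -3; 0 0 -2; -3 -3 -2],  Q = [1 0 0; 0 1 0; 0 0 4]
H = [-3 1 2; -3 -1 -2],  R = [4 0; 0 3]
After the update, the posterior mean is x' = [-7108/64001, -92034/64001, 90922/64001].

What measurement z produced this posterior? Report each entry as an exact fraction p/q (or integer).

z = [2, -1]

x̄ = F·x = [16, 4, 10]
P̄ = F·P·Fᵀ + Q = [84 30 60; 30 21 20; 60 20 78]
S = H·P̄·Hᵀ + R = [273 343; 343 2072]
K = P̄·Hᵀ·S⁻¹ = [-10494/64001 -10680/64001; -1185/64001 -4468/64001; 16260/64001 -13688/64001]
x' − x̄ = [-1031124/64001, -348038/64001, -549088/64001] = K·y
y = (KᵀK)⁻¹·Kᵀ·(x' − x̄) = [26, 71]
z = y + H·x̄ = [26, 71] + [-24, -72] = [2, -1]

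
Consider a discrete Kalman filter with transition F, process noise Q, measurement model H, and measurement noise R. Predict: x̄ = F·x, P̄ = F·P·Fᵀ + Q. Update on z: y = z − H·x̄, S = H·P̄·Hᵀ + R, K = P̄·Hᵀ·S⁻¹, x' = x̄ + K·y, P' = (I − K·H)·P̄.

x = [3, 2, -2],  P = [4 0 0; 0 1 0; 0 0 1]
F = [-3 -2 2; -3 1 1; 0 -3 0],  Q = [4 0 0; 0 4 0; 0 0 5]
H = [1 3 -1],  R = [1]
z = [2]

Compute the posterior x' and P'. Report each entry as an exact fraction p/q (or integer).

x̄ = F·x = [-17, -9, -6]
P̄ = F·P·Fᵀ + Q = [48 36 6; 36 42 -3; 6 -3 14]
y = z − H·x̄ = [40]
S = H·P̄·Hᵀ + R = [663]
K = P̄·Hᵀ·S⁻¹ = [50/221; 55/221; -1/39]
x' = x̄ + K·y = [-1757/221, 211/221, -274/39]
P' = (I − K·H)·P̄ = [3108/221 -294/221 128/13; -294/221 207/221 16/13; 128/13 16/13 529/39]

x' = [-1757/221, 211/221, -274/39]
P' = [3108/221 -294/221 128/13; -294/221 207/221 16/13; 128/13 16/13 529/39]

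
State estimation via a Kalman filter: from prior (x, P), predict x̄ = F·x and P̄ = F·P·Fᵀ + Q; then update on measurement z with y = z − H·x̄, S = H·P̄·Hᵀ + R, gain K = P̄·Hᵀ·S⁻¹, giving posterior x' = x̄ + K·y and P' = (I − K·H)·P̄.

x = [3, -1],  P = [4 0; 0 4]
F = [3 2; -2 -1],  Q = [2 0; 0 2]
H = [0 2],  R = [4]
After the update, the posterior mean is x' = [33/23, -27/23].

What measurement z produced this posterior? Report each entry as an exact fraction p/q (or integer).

x̄ = F·x = [7, -5]
P̄ = F·P·Fᵀ + Q = [54 -32; -32 22]
S = H·P̄·Hᵀ + R = [92]
K = P̄·Hᵀ·S⁻¹ = [-16/23; 11/23]
x' − x̄ = [-128/23, 88/23] = K·y
y = (KᵀK)⁻¹·Kᵀ·(x' − x̄) = [8]
z = y + H·x̄ = [8] + [-10] = [-2]

z = [-2]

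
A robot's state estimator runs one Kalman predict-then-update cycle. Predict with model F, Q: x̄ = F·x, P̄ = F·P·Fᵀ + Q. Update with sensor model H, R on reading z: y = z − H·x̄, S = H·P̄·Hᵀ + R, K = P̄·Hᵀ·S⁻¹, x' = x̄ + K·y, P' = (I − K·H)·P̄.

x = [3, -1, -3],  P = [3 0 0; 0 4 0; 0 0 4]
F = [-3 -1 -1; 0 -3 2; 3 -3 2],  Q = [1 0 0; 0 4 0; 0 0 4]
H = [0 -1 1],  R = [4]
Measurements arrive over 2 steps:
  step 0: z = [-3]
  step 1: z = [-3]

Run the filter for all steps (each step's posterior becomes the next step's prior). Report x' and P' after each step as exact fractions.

step 0: x' = [43/13, -23/13, -46/13], P' = [225/13 16/13 -20/13; 16/13 2168/39 2152/39; -20/13 2152/39 2276/39]
step 1: x' = [5316/727, 75/727, -1882/727], P' = [171799/727 74956/727 72272/727; 74956/727 157180/2181 51972/727; 72272/727 51972/727 163168/2181]

step 0: x̄ = F·x = [-5, -3, 6]
step 0: P̄ = F·P·Fᵀ + Q = [36 4 -23; 4 56 52; -23 52 83]
step 0: y = z − H·x̄ = [-12]
step 0: S = H·P̄·Hᵀ + R = [39]
step 0: K = P̄·Hᵀ·S⁻¹ = [-9/13; -4/39; 31/39]
step 0: x' = x̄ + K·y = [43/13, -23/13, -46/13]
step 0: P' = (I − K·H)·P̄ = [225/13 16/13 -20/13; 16/13 2168/39 2152/39; -20/13 2152/39 2276/39]
step 1: x̄ = F·x = [-60/13, -23/13, 106/13]
step 1: P̄ = F·P·Fᵀ + Q = [4930/13 1632/13 -381/13; 1632/13 2948/39 2000/39; -381/13 2000/39 7439/39]
step 1: y = z − H·x̄ = [-168/13]
step 1: S = H·P̄·Hᵀ + R = [2181/13]
step 1: K = P̄·Hᵀ·S⁻¹ = [-671/727; -316/2181; 1813/2181]
step 1: x' = x̄ + K·y = [5316/727, 75/727, -1882/727]
step 1: P' = (I − K·H)·P̄ = [171799/727 74956/727 72272/727; 74956/727 157180/2181 51972/727; 72272/727 51972/727 163168/2181]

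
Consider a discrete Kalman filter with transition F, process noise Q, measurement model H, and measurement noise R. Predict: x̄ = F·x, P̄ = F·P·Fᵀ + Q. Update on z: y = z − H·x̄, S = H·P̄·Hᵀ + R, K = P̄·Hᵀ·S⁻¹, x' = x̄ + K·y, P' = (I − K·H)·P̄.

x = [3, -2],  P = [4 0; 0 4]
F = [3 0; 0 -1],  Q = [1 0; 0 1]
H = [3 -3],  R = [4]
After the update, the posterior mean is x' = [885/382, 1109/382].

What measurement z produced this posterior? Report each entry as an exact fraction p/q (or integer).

z = [-2]

x̄ = F·x = [9, 2]
P̄ = F·P·Fᵀ + Q = [37 0; 0 5]
S = H·P̄·Hᵀ + R = [382]
K = P̄·Hᵀ·S⁻¹ = [111/382; -15/382]
x' − x̄ = [-2553/382, 345/382] = K·y
y = (KᵀK)⁻¹·Kᵀ·(x' − x̄) = [-23]
z = y + H·x̄ = [-23] + [21] = [-2]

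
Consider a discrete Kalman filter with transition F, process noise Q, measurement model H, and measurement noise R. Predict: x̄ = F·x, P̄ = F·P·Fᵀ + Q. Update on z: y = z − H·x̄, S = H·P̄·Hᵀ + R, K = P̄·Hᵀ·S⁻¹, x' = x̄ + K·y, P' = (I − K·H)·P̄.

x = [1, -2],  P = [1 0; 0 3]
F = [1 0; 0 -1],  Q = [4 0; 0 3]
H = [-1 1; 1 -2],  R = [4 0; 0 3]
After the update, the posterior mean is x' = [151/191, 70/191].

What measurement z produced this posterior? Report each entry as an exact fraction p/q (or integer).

z = [1, 1]

x̄ = F·x = [1, 2]
P̄ = F·P·Fᵀ + Q = [5 0; 0 6]
S = H·P̄·Hᵀ + R = [15 -17; -17 32]
K = P̄·Hᵀ·S⁻¹ = [-75/191 -10/191; -12/191 -78/191]
x' − x̄ = [-40/191, -312/191] = K·y
y = (KᵀK)⁻¹·Kᵀ·(x' − x̄) = [0, 4]
z = y + H·x̄ = [0, 4] + [1, -3] = [1, 1]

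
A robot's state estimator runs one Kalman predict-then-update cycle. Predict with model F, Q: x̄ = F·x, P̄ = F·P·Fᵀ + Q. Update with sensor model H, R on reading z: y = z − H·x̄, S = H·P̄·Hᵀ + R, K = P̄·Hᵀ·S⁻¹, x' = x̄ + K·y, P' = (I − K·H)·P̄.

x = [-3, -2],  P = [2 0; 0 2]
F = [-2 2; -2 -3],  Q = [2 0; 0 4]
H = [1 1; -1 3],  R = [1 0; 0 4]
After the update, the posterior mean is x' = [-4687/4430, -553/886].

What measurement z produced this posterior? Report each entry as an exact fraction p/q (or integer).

x̄ = F·x = [2, 12]
P̄ = F·P·Fᵀ + Q = [18 -4; -4 30]
S = H·P̄·Hᵀ + R = [41 64; 64 316]
K = P̄·Hᵀ·S⁻¹ = [1586/2215 -1063/4430; 110/443 219/886]
x' − x̄ = [-13547/4430, -11185/886] = K·y
y = (KᵀK)⁻¹·Kᵀ·(x' − x̄) = [-16, -35]
z = y + H·x̄ = [-16, -35] + [14, 34] = [-2, -1]

z = [-2, -1]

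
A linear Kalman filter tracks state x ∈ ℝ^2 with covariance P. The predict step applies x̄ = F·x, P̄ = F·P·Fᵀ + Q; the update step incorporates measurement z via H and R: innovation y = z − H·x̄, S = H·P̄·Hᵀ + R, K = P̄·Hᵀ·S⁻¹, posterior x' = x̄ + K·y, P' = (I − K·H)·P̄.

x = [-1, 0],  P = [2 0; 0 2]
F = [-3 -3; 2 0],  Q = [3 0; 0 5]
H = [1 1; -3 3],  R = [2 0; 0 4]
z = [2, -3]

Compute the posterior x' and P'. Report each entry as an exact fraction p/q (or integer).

x' = [3417/2426, 2681/7278]
P' = [1383/2426 831/2426; 831/2426 4045/7278]

x̄ = F·x = [3, -2]
P̄ = F·P·Fᵀ + Q = [39 -12; -12 13]
y = z − H·x̄ = [1, 12]
S = H·P̄·Hᵀ + R = [30 -78; -78 688]
K = P̄·Hᵀ·S⁻¹ = [1107/2426 -207/1213; 3269/7278 194/1213]
x' = x̄ + K·y = [3417/2426, 2681/7278]
P' = (I − K·H)·P̄ = [1383/2426 831/2426; 831/2426 4045/7278]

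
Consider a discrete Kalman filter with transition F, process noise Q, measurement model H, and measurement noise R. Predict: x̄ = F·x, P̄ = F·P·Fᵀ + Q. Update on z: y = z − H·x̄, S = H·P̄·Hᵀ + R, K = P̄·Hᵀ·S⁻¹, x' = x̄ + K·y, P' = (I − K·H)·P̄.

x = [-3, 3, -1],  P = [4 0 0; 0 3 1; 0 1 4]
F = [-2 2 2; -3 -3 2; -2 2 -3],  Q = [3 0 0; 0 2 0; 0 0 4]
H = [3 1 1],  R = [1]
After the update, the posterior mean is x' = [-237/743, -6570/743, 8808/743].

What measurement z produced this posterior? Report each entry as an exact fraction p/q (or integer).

z = [2]

x̄ = F·x = [10, -2, 15]
P̄ = F·P·Fᵀ + Q = [55 20 2; 20 69 -5; 2 -5 56]
S = H·P̄·Hᵀ + R = [743]
K = P̄·Hᵀ·S⁻¹ = [187/743; 124/743; 57/743]
x' − x̄ = [-7667/743, -5084/743, -2337/743] = K·y
y = (KᵀK)⁻¹·Kᵀ·(x' − x̄) = [-41]
z = y + H·x̄ = [-41] + [43] = [2]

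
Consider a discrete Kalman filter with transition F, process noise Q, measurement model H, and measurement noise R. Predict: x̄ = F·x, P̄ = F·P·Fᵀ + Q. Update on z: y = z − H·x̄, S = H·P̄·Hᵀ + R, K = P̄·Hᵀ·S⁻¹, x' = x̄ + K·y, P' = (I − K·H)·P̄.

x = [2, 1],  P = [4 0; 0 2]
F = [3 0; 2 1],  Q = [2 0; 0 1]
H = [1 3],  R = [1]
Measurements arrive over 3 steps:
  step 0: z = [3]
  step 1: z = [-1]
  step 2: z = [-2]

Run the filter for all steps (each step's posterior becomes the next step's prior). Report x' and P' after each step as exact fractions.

step 0: x̄ = F·x = [6, 5]
step 0: P̄ = F·P·Fᵀ + Q = [38 24; 24 19]
step 0: y = z − H·x̄ = [-18]
step 0: S = H·P̄·Hᵀ + R = [354]
step 0: K = P̄·Hᵀ·S⁻¹ = [55/177; 27/118]
step 0: x' = x̄ + K·y = [24/59, 52/59]
step 0: P' = (I − K·H)·P̄ = [676/177 -69/59; -69/59 55/118]
step 1: x̄ = F·x = [72/59, 100/59]
step 1: P̄ = F·P·Fᵀ + Q = [2146/59 1145/59; 1145/59 4271/354]
step 1: y = z − H·x̄ = [-431/59]
step 1: S = H·P̄·Hᵀ + R = [30963/118]
step 1: K = P̄·Hᵀ·S⁻¹ = [11162/30963; 2187/10321]
step 1: x' = x̄ + K·y = [-43754/30963, 1517/10321]
step 1: P' = (I − K·H)·P̄ = [70364/30963 -6578/10321; -6578/10321 8765/30963]
step 2: x̄ = F·x = [-43754/10321, -82957/30963]
step 2: P̄ = F·P·Fᵀ + Q = [231734/10321 120994/10321; 120994/10321 242248/30963]
step 2: y = z − H·x̄ = [106069/10321]
step 2: S = H·P̄·Hᵀ + R = [1694763/10321]
step 2: K = P̄·Hᵀ·S⁻¹ = [594716/1694763; 363242/1694763]
step 2: x' = x̄ + K·y = [-1072738/1694763, -807619/1694763]
step 2: P' = (I − K·H)·P̄ = [3783266/1694763 -1062850/1694763; -1062850/1694763 475364/1694763]

step 0: x' = [24/59, 52/59], P' = [676/177 -69/59; -69/59 55/118]
step 1: x' = [-43754/30963, 1517/10321], P' = [70364/30963 -6578/10321; -6578/10321 8765/30963]
step 2: x' = [-1072738/1694763, -807619/1694763], P' = [3783266/1694763 -1062850/1694763; -1062850/1694763 475364/1694763]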